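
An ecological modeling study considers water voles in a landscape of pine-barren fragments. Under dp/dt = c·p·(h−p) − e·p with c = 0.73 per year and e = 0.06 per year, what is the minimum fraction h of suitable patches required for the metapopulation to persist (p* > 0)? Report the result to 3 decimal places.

p* = h − e/c is positive only when h > e/c.
h_min = e/c = 0.06/0.73 = 0.0822.

0.082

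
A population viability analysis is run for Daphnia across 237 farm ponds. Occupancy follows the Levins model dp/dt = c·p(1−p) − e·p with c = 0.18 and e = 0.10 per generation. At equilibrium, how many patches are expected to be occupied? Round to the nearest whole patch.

105

p* = 1 − e/c = 1 − 0.10/0.18 = 0.4444.
Expected occupied patches = N × p* = 237 × 0.4444 = 105.33 ≈ 105.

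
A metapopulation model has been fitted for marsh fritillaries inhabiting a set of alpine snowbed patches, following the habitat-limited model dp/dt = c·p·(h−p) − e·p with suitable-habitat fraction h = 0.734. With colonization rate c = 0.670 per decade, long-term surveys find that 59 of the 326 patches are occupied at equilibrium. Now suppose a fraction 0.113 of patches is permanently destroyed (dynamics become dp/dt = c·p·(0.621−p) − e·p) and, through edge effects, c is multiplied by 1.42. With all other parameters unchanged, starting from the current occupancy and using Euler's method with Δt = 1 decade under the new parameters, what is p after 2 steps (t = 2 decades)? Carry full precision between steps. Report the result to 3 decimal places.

Observed p* = 59/326 = 0.18098.
Balance c(h−p*) = e gives e = 0.670×(0.734 − 0.18098) = 0.37052.
Starting from p₀ = 0.18098; update p ← p + (dp/dt)·Δt with the new parameters.
t = 1: p = 0.18098 + (+0.00871) = 0.18969
t = 2: p = 0.18969 + (+0.00755) = 0.19724

0.197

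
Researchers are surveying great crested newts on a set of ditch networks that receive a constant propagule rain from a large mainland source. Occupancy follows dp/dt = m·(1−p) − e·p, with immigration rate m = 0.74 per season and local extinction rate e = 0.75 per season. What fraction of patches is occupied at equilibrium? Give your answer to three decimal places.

At equilibrium the propagule rain into empty patches balances local extinction: m(1−p*) = e·p*.
p* = m/(m+e) = 0.74/(0.74+0.75) = 0.74/1.4900 = 0.4966.

0.497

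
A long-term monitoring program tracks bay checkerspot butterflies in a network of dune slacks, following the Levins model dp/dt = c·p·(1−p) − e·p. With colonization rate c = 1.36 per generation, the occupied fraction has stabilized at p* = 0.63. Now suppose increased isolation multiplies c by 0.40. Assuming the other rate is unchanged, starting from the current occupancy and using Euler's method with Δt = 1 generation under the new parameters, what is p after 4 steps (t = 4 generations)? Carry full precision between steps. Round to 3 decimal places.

Balance c(1−p*) = e gives e = 1.36×(1 − 0.63000) = 0.50320.
Starting from p₀ = 0.63000; update p ← p + (dp/dt)·Δt with the new parameters.
  1  |  dp/dt·Δt = -0.190210  |  p_1 = 0.439790
  2  |  dp/dt·Δt = -0.087275  |  p_2 = 0.352516
  3  |  dp/dt·Δt = -0.053219  |  p_3 = 0.299297
  4  |  dp/dt·Δt = -0.036519  |  p_4 = 0.262777

0.263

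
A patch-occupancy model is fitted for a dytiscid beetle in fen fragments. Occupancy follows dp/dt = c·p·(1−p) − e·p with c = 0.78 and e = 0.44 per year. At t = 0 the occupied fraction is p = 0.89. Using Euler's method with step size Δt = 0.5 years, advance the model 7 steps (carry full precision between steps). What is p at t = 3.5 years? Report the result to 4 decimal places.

0.4963

Update rule: p ← p + [c·p·(1−p) − e·p]·Δt with Δt = 0.5.
  1  |  dp/dt·Δt = -0.157619  |  p_1 = 0.732381
  2  |  dp/dt·Δt = -0.084684  |  p_2 = 0.647697
  3  |  dp/dt·Δt = -0.053501  |  p_3 = 0.594196
  4  |  dp/dt·Δt = -0.036684  |  p_4 = 0.557512
  5  |  dp/dt·Δt = -0.026443  |  p_5 = 0.531070
  6  |  dp/dt·Δt = -0.019712  |  p_6 = 0.511358
  7  |  dp/dt·Δt = -0.015049  |  p_7 = 0.496309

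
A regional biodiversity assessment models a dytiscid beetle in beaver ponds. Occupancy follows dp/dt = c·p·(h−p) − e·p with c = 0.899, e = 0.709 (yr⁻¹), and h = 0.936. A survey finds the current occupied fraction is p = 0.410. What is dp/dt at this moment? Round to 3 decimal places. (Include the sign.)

Colonization term: c·p·(h−p) = 0.899×0.410×0.5260 = 0.19388.
Extinction term: e·p = 0.29069.
dp/dt = 0.19388 − 0.29069 = -0.09681.

-0.097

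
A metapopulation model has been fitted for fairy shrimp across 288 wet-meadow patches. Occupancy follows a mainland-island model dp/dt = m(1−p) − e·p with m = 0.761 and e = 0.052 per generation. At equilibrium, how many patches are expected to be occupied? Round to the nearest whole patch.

270

p* = m/(m+e) = 0.761/0.8130 = 0.9360.
Expected occupied patches = N × p* = 288 × 0.9360 = 269.58 ≈ 270.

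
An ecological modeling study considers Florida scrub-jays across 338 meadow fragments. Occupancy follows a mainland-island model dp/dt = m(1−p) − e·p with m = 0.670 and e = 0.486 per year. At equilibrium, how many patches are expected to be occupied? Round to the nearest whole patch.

196

p* = m/(m+e) = 0.670/1.1560 = 0.5796.
Expected occupied patches = N × p* = 338 × 0.5796 = 195.90 ≈ 196.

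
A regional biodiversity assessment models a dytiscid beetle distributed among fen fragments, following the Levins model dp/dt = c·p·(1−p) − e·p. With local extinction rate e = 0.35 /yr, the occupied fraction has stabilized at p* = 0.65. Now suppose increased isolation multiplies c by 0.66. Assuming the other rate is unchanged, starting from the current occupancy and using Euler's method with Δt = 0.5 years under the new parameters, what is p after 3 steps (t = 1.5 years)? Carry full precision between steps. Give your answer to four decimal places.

Balance c(1−p*) = e gives c = e/(1 − 0.65000) = 0.35/0.35000 = 1.00000.
Starting from p₀ = 0.65000; update p ← p + (dp/dt)·Δt with the new parameters.
  1  |  dp/dt·Δt = -0.038675  |  p_1 = 0.611325
  2  |  dp/dt·Δt = -0.028572  |  p_2 = 0.582753
  3  |  dp/dt·Δt = -0.021742  |  p_3 = 0.561012

0.5610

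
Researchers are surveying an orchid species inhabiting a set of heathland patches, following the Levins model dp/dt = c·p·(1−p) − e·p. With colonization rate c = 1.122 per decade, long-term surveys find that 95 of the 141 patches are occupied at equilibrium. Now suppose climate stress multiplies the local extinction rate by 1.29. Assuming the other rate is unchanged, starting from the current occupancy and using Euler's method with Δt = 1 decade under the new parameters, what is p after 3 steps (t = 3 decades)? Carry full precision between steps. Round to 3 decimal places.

0.582

Observed p* = 95/141 = 0.67376.
Balance c(1−p*) = e gives e = 1.122×(1 − 0.67376) = 0.36604.
Starting from p₀ = 0.67376; update p ← p + (dp/dt)·Δt with the new parameters.
step 1: Δp = -0.07152, p = 0.60224
step 2: Δp = -0.01560, p = 0.58664
step 3: Δp = -0.00493, p = 0.58171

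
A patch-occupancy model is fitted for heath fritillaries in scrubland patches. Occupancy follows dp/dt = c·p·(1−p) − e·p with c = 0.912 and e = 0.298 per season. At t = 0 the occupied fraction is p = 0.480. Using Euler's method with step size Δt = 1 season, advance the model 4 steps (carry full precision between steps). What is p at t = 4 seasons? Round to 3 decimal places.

0.664

Update rule: p ← p + [c·p·(1−p) − e·p]·Δt with Δt = 1.
  1  |  dp/dt·Δt = +0.084595  |  p_1 = 0.564595
  2  |  dp/dt·Δt = +0.055945  |  p_2 = 0.620540
  3  |  dp/dt·Δt = +0.029828  |  p_3 = 0.650368
  4  |  dp/dt·Δt = +0.013570  |  p_4 = 0.663938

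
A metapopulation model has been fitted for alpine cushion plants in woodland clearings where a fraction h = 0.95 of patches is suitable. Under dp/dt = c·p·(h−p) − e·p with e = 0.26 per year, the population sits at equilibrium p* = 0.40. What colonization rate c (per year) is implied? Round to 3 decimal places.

0.473

At equilibrium c(h−p*) = e, so c = e/(h−p*).
c = 0.26/(0.95 − 0.40) = 0.26/0.5500 = 0.4727.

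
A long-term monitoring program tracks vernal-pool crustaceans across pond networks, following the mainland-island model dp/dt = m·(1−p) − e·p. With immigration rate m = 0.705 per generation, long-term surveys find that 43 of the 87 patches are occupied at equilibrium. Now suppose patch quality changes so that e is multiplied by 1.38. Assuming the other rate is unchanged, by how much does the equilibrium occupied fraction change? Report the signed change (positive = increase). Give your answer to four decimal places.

Observed p* = 43/87 = 0.49425.
Balance m(1−p*) = e·p* gives e = m(1−p*)/p* = 0.705×0.50575/0.49425 = 0.72140.
New p* = m/(m+e) = 0.70500/(0.70500+0.99553) = 0.41458.
Δp* = 0.41458 − 0.49425 = -0.07967.

-0.0797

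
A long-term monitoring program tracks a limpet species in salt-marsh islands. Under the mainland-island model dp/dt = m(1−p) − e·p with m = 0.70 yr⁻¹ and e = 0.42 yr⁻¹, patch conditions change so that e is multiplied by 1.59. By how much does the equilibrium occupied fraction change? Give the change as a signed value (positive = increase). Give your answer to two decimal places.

Before: p* = 0.70/(0.70+0.42) = 0.6250.
After: m = 0.7, e = 0.6678; p* = 0.7/1.3678 = 0.5118.
Δp* = 0.5118 − 0.6250 = -0.1132.

-0.11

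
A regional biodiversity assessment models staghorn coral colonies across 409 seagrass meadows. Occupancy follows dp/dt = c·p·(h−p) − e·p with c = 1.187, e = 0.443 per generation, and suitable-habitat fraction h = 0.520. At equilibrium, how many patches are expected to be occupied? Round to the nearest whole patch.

60

p* = h − e/c = 0.520 − 0.3732 = 0.1468.
Expected occupied patches = N × p* = 409 × 0.1468 = 60.04 ≈ 60.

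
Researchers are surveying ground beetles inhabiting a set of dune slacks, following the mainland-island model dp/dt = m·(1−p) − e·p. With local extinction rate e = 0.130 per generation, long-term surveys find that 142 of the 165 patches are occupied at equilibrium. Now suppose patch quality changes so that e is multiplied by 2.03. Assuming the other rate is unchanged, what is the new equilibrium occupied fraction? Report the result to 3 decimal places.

0.753

Observed p* = 142/165 = 0.86061.
Balance m(1−p*) = e·p* gives m = e·p*/(1−p*) = 0.130×0.86061/0.13939 = 0.80264.
New p* = m/(m+e) = 0.80264/(0.80264+0.26390) = 0.75256.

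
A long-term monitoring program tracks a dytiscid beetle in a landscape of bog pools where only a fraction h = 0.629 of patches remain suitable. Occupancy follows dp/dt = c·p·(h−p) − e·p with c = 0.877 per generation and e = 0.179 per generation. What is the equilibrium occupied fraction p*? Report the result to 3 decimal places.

Setting dp/dt = 0 and dividing by p* gives c·(h−p*) = e.
So p* = h − e/c = 0.629 − 0.179/0.877 = 0.629 − 0.2041 = 0.4249.

0.425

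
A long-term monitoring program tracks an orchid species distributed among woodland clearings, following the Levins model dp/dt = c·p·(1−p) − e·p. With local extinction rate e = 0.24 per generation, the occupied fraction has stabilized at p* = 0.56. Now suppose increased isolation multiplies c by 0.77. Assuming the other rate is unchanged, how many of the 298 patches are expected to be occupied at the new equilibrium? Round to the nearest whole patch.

128

Balance c(1−p*) = e gives c = e/(1 − 0.56000) = 0.24/0.44000 = 0.54545.
New p* = 1 − e/c = 1 − 0.24000/0.42000 = 0.42857.
Expected occupied = 298 × 0.42857 = 127.71 ≈ 128.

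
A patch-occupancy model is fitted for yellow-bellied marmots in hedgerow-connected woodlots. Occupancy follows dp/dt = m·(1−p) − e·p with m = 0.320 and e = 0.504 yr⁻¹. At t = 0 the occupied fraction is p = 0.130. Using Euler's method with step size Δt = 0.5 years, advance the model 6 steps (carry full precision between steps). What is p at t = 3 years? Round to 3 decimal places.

0.378

Update rule: p ← p + [m·(1−p) − e·p]·Δt with Δt = 0.5.
t = 0.5: p = 0.13000 + (+0.10644) = 0.23644
t = 1: p = 0.23644 + (+0.06259) = 0.29903
t = 1.5: p = 0.29903 + (+0.03680) = 0.33583
t = 2: p = 0.33583 + (+0.02164) = 0.35747
t = 2.5: p = 0.35747 + (+0.01272) = 0.37019
t = 3: p = 0.37019 + (+0.00748) = 0.37767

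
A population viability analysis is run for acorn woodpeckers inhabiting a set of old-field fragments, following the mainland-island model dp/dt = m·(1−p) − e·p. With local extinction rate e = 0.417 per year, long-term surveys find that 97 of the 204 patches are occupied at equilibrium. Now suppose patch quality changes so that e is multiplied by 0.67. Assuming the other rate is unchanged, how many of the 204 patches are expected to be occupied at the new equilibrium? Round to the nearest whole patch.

Observed p* = 97/204 = 0.47549.
Balance m(1−p*) = e·p* gives m = e·p*/(1−p*) = 0.417×0.47549/0.52451 = 0.37803.
New p* = m/(m+e) = 0.37803/(0.37803+0.27939) = 0.57502.
Expected occupied = 204 × 0.57502 = 117.30 ≈ 117.

117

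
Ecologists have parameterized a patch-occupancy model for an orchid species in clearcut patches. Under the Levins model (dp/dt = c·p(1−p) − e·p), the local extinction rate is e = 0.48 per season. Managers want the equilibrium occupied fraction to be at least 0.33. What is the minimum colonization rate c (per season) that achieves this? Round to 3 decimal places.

0.716

p* = 1 − e/c ≥ 0.33 requires e/c ≤ 0.6700, i.e. c ≥ e/0.6700.
c_min = 0.48/0.6700 = 0.7164.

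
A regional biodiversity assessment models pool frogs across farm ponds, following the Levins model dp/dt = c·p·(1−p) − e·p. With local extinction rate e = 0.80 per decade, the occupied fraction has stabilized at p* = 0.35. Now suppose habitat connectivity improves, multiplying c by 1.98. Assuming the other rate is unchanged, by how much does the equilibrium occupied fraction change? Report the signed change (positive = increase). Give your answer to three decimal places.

0.322

Balance c(1−p*) = e gives c = e/(1 − 0.35000) = 0.80/0.65000 = 1.23077.
New p* = 1 − e/c = 1 − 0.80000/2.43692 = 0.67172.
Δp* = 0.67172 − 0.35000 = +0.32172.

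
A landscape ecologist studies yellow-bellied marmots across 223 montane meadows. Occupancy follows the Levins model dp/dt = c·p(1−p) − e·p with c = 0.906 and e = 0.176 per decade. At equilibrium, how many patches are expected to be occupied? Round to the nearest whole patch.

p* = 1 − e/c = 1 − 0.176/0.906 = 0.8057.
Expected occupied patches = N × p* = 223 × 0.8057 = 179.68 ≈ 180.

180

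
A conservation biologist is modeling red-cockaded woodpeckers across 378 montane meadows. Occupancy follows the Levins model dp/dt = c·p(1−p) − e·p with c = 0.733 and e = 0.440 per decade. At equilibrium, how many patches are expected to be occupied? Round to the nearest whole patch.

151

p* = 1 − e/c = 1 − 0.440/0.733 = 0.3997.
Expected occupied patches = N × p* = 378 × 0.3997 = 151.10 ≈ 151.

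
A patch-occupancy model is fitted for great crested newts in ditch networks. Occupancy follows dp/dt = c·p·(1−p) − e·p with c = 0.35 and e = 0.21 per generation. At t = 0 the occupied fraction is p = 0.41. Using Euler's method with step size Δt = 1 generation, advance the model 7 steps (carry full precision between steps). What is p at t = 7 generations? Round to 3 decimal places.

0.403

Update rule: p ← p + [c·p·(1−p) − e·p]·Δt with Δt = 1.
  1  |  dp/dt·Δt = -0.001435  |  p_1 = 0.408565
  2  |  dp/dt·Δt = -0.001225  |  p_2 = 0.407340
  3  |  dp/dt·Δt = -0.001046  |  p_3 = 0.406294
  4  |  dp/dt·Δt = -0.000895  |  p_4 = 0.405399
  5  |  dp/dt·Δt = -0.000766  |  p_5 = 0.404633
  6  |  dp/dt·Δt = -0.000656  |  p_6 = 0.403977
  7  |  dp/dt·Δt = -0.000562  |  p_7 = 0.403414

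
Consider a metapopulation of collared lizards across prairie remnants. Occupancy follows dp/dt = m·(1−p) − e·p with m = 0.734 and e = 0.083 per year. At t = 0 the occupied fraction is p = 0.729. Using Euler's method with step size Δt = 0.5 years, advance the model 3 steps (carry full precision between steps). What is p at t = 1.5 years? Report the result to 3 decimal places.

Update rule: p ← p + [m·(1−p) − e·p]·Δt with Δt = 0.5.
step 1: Δp = +0.06920, p = 0.79820
step 2: Δp = +0.04093, p = 0.83914
step 3: Δp = +0.02421, p = 0.86335

0.863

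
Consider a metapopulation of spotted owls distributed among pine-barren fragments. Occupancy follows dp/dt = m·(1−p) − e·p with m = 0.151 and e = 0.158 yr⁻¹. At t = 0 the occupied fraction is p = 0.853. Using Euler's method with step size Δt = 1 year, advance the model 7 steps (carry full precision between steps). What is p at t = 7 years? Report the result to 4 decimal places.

0.5161

Update rule: p ← p + [m·(1−p) − e·p]·Δt with Δt = 1.
p: 0.85300 → 0.74042  (Δp = -0.11258)
p: 0.74042 → 0.66263  (Δp = -0.07779)
p: 0.66263 → 0.60888  (Δp = -0.05375)
p: 0.60888 → 0.57174  (Δp = -0.03714)
p: 0.57174 → 0.54607  (Δp = -0.02567)
p: 0.54607 → 0.52833  (Δp = -0.01774)
p: 0.52833 → 0.51608  (Δp = -0.01226)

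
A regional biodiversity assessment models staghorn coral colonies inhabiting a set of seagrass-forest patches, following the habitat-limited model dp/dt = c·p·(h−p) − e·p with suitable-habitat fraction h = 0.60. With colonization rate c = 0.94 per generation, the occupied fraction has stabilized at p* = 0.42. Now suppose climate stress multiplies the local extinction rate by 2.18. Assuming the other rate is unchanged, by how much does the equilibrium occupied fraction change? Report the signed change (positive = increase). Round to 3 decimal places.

Balance c(h−p*) = e gives e = 0.94×(0.6 − 0.42000) = 0.16920.
New p* = 0.6 − e/c = 0.6 − 0.36886/0.94000 = 0.20760.
Δp* = 0.20760 − 0.42000 = -0.21240.

-0.212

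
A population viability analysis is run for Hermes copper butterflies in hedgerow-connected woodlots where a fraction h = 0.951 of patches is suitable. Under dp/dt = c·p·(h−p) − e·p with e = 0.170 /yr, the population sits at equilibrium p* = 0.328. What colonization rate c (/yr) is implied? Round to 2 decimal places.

At equilibrium c(h−p*) = e, so c = e/(h−p*).
c = 0.170/(0.951 − 0.328) = 0.170/0.6230 = 0.2729.

0.27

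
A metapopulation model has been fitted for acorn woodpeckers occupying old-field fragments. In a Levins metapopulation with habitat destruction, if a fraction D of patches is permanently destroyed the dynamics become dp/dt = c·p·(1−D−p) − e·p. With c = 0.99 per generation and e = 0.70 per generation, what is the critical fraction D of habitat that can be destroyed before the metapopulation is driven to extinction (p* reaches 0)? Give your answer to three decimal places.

0.293

The nontrivial equilibrium is p* = (1−D) − e/c; extinction occurs when this hits zero.
So D_crit = 1 − e/c = 1 − 0.70/0.99 = 1 − 0.7071 = 0.2929.
This equals the undisturbed p*, a classic result of Lande's extension.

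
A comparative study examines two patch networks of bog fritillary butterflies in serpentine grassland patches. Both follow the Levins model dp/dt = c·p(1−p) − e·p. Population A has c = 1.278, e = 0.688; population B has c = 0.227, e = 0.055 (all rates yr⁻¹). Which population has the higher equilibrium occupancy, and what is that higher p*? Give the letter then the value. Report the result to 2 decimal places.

B, 0.76

A: p*_A = 1 − 0.688/1.278 = 0.4617.
B: p*_B = 1 − 0.055/0.227 = 0.7577.
B is higher at 0.7577.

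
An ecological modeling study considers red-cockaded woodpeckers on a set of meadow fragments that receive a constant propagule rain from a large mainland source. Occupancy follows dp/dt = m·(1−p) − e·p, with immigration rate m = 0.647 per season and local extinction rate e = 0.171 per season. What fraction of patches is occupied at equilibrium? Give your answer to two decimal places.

0.79

Setting dp/dt = 0: m − m·p* = e·p*, so m = (m+e)·p*.
p* = m/(m+e) = 0.647/(0.647+0.171) = 0.647/0.8180 = 0.7910.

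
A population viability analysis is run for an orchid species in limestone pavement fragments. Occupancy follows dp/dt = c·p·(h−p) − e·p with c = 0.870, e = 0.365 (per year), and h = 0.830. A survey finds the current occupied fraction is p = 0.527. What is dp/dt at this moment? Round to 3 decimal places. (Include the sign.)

-0.053

Colonization term: c·p·(h−p) = 0.870×0.527×0.3030 = 0.13892.
Extinction term: e·p = 0.19235.
dp/dt = 0.13892 − 0.19235 = -0.05343.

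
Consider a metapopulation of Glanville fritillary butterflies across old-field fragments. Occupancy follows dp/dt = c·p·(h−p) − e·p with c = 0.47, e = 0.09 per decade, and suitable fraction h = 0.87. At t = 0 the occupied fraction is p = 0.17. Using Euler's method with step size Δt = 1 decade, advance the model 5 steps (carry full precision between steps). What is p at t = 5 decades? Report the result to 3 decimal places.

0.415

Update rule: p ← p + [c·p·(h−p) − e·p]·Δt with Δt = 1.
p: 0.17000 → 0.21063  (Δp = +0.04063)
p: 0.21063 → 0.25695  (Δp = +0.04632)
p: 0.25695 → 0.30786  (Δp = +0.05091)
p: 0.30786 → 0.36149  (Δp = +0.05363)
p: 0.36149 → 0.41535  (Δp = +0.05386)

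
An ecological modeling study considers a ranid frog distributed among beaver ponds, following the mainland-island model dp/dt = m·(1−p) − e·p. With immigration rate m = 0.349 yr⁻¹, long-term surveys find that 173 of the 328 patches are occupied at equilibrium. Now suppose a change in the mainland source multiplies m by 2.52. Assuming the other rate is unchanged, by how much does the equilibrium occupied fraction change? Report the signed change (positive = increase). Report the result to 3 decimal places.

Observed p* = 173/328 = 0.52744.
Balance m(1−p*) = e·p* gives e = m(1−p*)/p* = 0.349×0.47256/0.52744 = 0.31269.
New p* = m/(m+e) = 0.87948/(0.87948+0.31269) = 0.73771.
Δp* = 0.73771 − 0.52744 = +0.21027.

0.210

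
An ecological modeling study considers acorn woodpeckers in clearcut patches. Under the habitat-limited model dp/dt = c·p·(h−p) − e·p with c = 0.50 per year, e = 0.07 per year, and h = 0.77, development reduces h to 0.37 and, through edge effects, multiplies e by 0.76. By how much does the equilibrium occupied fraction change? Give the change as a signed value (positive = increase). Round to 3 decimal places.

-0.366

Before: p* = h − e/c = 0.77 − 0.07/0.50 = 0.77 − 0.1400 = 0.6300.
After: c = 0.5, e = 0.0532, h = 0.37; p* = 0.37 − 0.0532/0.5 = 0.2636.
Δp* = 0.2636 − 0.6300 = -0.3664.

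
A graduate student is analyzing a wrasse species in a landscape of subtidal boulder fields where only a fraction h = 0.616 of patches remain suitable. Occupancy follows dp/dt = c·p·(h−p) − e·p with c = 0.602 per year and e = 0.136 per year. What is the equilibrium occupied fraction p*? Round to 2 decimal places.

0.39

Setting dp/dt = 0 and dividing by p* gives c·(h−p*) = e.
So p* = h − e/c = 0.616 − 0.136/0.602 = 0.616 − 0.2259 = 0.3901.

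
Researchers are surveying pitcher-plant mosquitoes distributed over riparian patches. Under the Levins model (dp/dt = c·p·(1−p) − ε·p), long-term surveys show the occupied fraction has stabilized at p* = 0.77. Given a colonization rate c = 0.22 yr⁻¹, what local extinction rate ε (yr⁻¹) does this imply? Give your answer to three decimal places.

At equilibrium c(1−p*) = ε.
ε = 0.22 × (1 − 0.77) = 0.22 × 0.2300 = 0.0506.

0.051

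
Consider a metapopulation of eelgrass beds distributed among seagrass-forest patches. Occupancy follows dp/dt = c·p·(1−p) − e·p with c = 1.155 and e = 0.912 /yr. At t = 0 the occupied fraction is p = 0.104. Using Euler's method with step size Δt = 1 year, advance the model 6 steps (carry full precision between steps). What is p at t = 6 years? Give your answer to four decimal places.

0.1719

Update rule: p ← p + [c·p·(1−p) − e·p]·Δt with Δt = 1.
  1  |  dp/dt·Δt = +0.012780  |  p_1 = 0.116780
  2  |  dp/dt·Δt = +0.012626  |  p_2 = 0.129406
  3  |  dp/dt·Δt = +0.012104  |  p_3 = 0.141510
  4  |  dp/dt·Δt = +0.011258  |  p_4 = 0.152768
  5  |  dp/dt·Δt = +0.010167  |  p_5 = 0.162935
  6  |  dp/dt·Δt = +0.008930  |  p_6 = 0.171865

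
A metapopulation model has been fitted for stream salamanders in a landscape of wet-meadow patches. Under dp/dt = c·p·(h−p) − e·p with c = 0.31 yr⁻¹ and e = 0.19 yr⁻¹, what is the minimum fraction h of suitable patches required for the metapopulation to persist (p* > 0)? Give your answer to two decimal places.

0.61

p* = h − e/c is positive only when h > e/c.
h_min = e/c = 0.19/0.31 = 0.6129.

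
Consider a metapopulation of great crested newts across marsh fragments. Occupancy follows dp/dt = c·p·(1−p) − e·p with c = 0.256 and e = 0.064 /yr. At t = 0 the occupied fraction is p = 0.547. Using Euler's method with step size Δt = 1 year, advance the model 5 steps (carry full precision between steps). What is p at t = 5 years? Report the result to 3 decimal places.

Update rule: p ← p + [c·p·(1−p) − e·p]·Δt with Δt = 1.
t = 1: p = 0.54700 + (+0.02843) = 0.57543
t = 2: p = 0.57543 + (+0.02572) = 0.60114
t = 3: p = 0.60114 + (+0.02291) = 0.62405
t = 4: p = 0.62405 + (+0.02012) = 0.64417
t = 5: p = 0.64417 + (+0.01745) = 0.66162

0.662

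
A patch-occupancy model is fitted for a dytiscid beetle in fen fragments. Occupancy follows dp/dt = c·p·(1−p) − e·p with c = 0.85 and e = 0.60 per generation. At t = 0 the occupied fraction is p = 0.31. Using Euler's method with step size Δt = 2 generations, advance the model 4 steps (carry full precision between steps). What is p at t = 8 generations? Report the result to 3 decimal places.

0.295

Update rule: p ← p + [c·p·(1−p) − e·p]·Δt with Δt = 2.
  1  |  dp/dt·Δt = -0.008370  |  p_1 = 0.301630
  2  |  dp/dt·Δt = -0.003852  |  p_2 = 0.297778
  3  |  dp/dt·Δt = -0.001853  |  p_3 = 0.295925
  4  |  dp/dt·Δt = -0.000909  |  p_4 = 0.295016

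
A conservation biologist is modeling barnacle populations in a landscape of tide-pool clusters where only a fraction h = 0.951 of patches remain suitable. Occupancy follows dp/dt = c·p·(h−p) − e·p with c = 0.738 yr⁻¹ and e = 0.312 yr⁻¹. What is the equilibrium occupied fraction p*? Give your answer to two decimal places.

0.53

Setting dp/dt = 0 and dividing by p* gives c·(h−p*) = e.
So p* = h − e/c = 0.951 − 0.312/0.738 = 0.951 − 0.4228 = 0.5282.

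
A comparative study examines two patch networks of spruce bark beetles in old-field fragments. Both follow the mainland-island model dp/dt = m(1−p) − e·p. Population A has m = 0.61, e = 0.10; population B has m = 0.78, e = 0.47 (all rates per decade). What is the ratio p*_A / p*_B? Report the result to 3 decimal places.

1.377

A: p*_A = m/(m+e) = 0.61/0.7100 = 0.8592.
B: p*_B = 0.78/1.2500 = 0.6240.
p*_A / p*_B = 0.8592/0.6240 = 1.3769.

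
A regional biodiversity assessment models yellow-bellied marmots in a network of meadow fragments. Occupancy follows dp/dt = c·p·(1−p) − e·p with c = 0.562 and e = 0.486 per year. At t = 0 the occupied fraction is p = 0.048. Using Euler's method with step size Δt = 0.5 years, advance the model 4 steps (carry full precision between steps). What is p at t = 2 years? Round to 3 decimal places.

Update rule: p ← p + [c·p·(1−p) − e·p]·Δt with Δt = 0.5.
p: 0.04800 → 0.04918  (Δp = +0.00118)
p: 0.04918 → 0.05037  (Δp = +0.00119)
p: 0.05037 → 0.05157  (Δp = +0.00120)
p: 0.05157 → 0.05278  (Δp = +0.00121)

0.053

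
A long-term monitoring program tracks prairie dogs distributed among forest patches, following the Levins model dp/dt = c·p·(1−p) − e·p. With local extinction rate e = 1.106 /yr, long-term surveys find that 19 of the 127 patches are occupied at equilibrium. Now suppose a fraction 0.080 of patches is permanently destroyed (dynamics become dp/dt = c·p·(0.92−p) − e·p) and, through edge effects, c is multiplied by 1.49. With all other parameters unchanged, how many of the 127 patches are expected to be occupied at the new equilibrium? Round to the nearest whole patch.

Observed p* = 19/127 = 0.14961.
Balance c(1−p*) = e gives c = e/(1 − 0.14961) = 1.106/0.85039 = 1.30058.
New p* = 0.92 − e/c = 0.92 − 1.10600/1.93786 = 0.34927.
Expected occupied = 127 × 0.34927 = 44.36 ≈ 44.

44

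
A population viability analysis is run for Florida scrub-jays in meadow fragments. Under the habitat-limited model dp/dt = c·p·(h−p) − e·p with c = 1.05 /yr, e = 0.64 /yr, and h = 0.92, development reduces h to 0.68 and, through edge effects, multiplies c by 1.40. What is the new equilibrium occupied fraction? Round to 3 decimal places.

Before: p* = h − e/c = 0.92 − 0.64/1.05 = 0.92 − 0.6095 = 0.3105.
After: c = 1.47, e = 0.64, h = 0.68; p* = 0.68 − 0.64/1.47 = 0.2446.

0.245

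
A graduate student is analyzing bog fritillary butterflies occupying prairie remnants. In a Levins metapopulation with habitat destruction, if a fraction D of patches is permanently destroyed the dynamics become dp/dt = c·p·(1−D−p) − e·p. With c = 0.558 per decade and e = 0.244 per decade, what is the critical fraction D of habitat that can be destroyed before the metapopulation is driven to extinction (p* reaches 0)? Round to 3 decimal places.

0.563

The nontrivial equilibrium is p* = (1−D) − e/c; extinction occurs when this hits zero.
So D_crit = 1 − e/c = 1 − 0.244/0.558 = 1 − 0.4373 = 0.5627.
This equals the undisturbed p*, a classic result of Lande's extension.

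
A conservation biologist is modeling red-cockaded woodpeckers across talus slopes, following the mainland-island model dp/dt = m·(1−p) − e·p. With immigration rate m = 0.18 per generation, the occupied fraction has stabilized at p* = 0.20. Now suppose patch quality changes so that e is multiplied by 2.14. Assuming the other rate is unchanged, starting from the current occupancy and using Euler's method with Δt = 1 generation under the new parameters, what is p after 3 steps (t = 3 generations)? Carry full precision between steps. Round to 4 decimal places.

Balance m(1−p*) = e·p* gives e = m(1−p*)/p* = 0.18×0.80000/0.20000 = 0.72000.
Starting from p₀ = 0.20000; update p ← p + (dp/dt)·Δt with the new parameters.
step 1: Δp = -0.16416, p = 0.03584
step 2: Δp = +0.11833, p = 0.15417
step 3: Δp = -0.08529, p = 0.06888

0.0689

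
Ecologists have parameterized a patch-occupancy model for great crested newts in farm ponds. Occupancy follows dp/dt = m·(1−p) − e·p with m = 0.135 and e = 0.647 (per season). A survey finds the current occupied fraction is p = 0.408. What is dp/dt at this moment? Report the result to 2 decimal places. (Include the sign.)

Colonization term: m·(1−p) = 0.135×0.5920 = 0.07992.
Extinction term: e·p = 0.26398.
dp/dt = 0.07992 − 0.26398 = -0.18406.

-0.18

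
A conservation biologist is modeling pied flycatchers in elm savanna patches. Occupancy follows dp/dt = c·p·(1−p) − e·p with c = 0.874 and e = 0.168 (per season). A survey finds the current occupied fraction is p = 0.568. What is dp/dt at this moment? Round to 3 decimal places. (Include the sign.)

Colonization term: c·p·(1−p) = 0.874×0.568×0.4320 = 0.21446.
Extinction term: e·p = 0.09542.
dp/dt = 0.21446 − 0.09542 = 0.11903.

0.119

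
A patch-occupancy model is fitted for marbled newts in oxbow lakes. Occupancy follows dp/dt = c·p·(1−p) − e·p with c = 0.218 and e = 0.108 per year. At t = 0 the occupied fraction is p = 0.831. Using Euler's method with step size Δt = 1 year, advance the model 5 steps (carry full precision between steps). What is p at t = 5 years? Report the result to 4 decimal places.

0.6405

Update rule: p ← p + [c·p·(1−p) − e·p]·Δt with Δt = 1.
  1  |  dp/dt·Δt = -0.059132  |  p_1 = 0.771868
  2  |  dp/dt·Δt = -0.044975  |  p_2 = 0.726893
  3  |  dp/dt·Δt = -0.035227  |  p_3 = 0.691666
  4  |  dp/dt·Δt = -0.028208  |  p_4 = 0.663458
  5  |  dp/dt·Δt = -0.022978  |  p_5 = 0.640480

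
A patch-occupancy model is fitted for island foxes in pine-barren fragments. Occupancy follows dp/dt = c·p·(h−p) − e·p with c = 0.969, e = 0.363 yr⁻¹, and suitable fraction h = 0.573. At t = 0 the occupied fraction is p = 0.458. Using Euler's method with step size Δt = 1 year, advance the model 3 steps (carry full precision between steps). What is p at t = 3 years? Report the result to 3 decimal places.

0.267

Update rule: p ← p + [c·p·(h−p) − e·p]·Δt with Δt = 1.
t = 1: p = 0.45800 + (-0.11522) = 0.34278
t = 2: p = 0.34278 + (-0.04796) = 0.29482
t = 3: p = 0.29482 + (-0.02755) = 0.26727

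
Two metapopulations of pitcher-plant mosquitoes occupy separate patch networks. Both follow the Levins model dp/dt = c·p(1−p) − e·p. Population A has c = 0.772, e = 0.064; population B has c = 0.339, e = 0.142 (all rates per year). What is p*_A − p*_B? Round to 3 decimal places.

0.336

A: p*_A = 1 − 0.064/0.772 = 0.9171.
B: p*_B = 1 − 0.142/0.339 = 0.5811.
p*_A − p*_B = 0.9171 − 0.5811 = 0.3360.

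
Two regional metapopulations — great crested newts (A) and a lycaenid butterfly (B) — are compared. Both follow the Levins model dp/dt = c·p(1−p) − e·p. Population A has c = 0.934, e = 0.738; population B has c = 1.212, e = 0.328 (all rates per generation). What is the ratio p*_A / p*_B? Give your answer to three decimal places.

0.288

A: p*_A = 1 − 0.738/0.934 = 0.2099.
B: p*_B = 1 − 0.328/1.212 = 0.7294.
p*_A / p*_B = 0.2099/0.7294 = 0.2877.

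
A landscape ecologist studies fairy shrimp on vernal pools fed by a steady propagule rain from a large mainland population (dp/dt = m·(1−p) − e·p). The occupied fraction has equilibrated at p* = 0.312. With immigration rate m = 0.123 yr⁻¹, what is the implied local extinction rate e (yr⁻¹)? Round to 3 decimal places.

At equilibrium m(1−p*) = e·p*, so e = m(1−p*)/p*.
e = 0.123 × 0.6880 / 0.312 = 0.2712.

0.271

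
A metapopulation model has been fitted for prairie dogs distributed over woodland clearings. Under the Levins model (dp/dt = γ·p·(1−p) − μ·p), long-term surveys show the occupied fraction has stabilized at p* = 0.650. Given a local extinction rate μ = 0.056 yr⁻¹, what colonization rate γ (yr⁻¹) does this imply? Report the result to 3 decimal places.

0.160

At equilibrium γ(1−p*) = μ, so γ = μ/(1−p*).
γ = 0.056/(1 − 0.650) = 0.056/0.3500 = 0.1600.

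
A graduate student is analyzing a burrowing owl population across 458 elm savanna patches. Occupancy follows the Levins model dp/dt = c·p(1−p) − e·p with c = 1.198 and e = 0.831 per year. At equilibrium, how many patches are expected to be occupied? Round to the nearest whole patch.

140

p* = 1 − e/c = 1 − 0.831/1.198 = 0.3063.
Expected occupied patches = N × p* = 458 × 0.3063 = 140.31 ≈ 140.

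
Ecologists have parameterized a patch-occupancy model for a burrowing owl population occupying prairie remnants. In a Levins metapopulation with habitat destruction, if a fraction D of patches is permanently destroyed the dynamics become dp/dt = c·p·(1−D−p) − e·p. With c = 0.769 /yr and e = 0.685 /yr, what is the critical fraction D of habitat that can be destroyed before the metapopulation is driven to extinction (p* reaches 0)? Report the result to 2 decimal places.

The nontrivial equilibrium is p* = (1−D) − e/c; extinction occurs when this hits zero.
So D_crit = 1 − e/c = 1 − 0.685/0.769 = 1 − 0.8908 = 0.1092.
This equals the undisturbed p*, a classic result of Lande's extension.

0.11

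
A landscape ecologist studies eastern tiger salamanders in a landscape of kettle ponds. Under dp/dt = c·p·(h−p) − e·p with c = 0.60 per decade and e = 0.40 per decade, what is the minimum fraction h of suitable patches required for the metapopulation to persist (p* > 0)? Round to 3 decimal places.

p* = h − e/c is positive only when h > e/c.
h_min = e/c = 0.40/0.60 = 0.6667.

0.667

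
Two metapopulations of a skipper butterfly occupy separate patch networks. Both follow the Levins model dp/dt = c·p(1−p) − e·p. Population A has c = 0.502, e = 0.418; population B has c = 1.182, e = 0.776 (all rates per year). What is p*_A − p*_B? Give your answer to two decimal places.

-0.18

A: p*_A = 1 − 0.418/0.502 = 0.1673.
B: p*_B = 1 − 0.776/1.182 = 0.3435.
p*_A − p*_B = 0.1673 − 0.3435 = -0.1762.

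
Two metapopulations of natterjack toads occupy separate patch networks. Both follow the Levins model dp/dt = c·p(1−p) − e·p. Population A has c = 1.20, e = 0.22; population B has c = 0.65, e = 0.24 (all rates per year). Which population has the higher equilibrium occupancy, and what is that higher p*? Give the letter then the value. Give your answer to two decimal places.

A: p*_A = 1 − 0.22/1.20 = 0.8167.
B: p*_B = 1 − 0.24/0.65 = 0.6308.
A is higher at 0.8167.

A, 0.82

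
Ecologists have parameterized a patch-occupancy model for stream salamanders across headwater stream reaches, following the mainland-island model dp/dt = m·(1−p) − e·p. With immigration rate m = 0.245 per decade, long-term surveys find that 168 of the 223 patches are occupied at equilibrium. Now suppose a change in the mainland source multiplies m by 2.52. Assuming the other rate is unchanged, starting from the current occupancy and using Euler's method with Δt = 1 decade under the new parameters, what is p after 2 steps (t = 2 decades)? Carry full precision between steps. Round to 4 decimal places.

Observed p* = 168/223 = 0.75336.
Balance m(1−p*) = e·p* gives e = m(1−p*)/p* = 0.245×0.24664/0.75336 = 0.08021.
Starting from p₀ = 0.75336; update p ← p + (dp/dt)·Δt with the new parameters.
step 1: Δp = +0.09185, p = 0.84521
step 2: Δp = +0.02777, p = 0.87298

0.8730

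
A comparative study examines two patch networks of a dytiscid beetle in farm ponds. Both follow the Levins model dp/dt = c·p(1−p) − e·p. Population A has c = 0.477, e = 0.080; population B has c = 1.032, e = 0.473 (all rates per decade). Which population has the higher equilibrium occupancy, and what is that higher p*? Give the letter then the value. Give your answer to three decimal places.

A, 0.832

A: p*_A = 1 − 0.080/0.477 = 0.8323.
B: p*_B = 1 − 0.473/1.032 = 0.5417.
A is higher at 0.8323.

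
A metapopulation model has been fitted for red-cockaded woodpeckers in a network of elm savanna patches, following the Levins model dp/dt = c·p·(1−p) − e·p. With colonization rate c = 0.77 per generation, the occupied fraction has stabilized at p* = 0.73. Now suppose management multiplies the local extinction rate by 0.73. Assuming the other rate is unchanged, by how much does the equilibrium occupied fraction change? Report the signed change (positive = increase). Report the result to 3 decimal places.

Balance c(1−p*) = e gives e = 0.77×(1 − 0.73000) = 0.20790.
New p* = 1 − e/c = 1 − 0.15177/0.77000 = 0.80290.
Δp* = 0.80290 − 0.73000 = +0.07290.

0.073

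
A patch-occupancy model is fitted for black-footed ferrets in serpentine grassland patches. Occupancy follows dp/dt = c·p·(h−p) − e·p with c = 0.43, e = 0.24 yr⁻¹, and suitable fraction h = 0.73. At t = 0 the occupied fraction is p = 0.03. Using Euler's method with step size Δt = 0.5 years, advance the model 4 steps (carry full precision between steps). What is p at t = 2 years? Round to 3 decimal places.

Update rule: p ← p + [c·p·(h−p) − e·p]·Δt with Δt = 0.5.
  1  |  dp/dt·Δt = +0.000915  |  p_1 = 0.030915
  2  |  dp/dt·Δt = +0.000937  |  p_2 = 0.031852
  3  |  dp/dt·Δt = +0.000959  |  p_3 = 0.032811
  4  |  dp/dt·Δt = +0.000981  |  p_4 = 0.033792

0.034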